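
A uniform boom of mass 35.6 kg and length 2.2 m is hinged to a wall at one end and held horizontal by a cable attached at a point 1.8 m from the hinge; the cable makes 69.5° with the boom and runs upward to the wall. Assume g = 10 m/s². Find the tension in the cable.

T ≈ 232 N

Take torques about the hinge: T sin 69.5° · 1.8 = 35.6×10×1.1 = 391.6 N·m.
So T = 391.6 / (0.9367 × 1.8) = 232.26 N.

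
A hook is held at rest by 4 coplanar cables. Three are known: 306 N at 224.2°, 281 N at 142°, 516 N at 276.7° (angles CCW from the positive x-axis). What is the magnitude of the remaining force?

F ≈ 671 N

Sum the known components: ΣF_x = -380.6 N, ΣF_y = -552.8 N.
For equilibrium the remaining force must supply (−ΣF_x, −ΣF_y) = (380.6, 552.8) N.
Magnitude = √((380.6)² + (552.8)²) = 671.2 N; direction = atan2(552.8, 380.6) = 55.5°.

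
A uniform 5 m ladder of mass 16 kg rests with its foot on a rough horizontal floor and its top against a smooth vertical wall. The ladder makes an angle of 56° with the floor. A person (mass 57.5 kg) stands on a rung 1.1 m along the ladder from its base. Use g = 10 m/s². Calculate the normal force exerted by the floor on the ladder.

ΣF_y = 0: N_floor = 16×10 + 57.5×10 = 735 N.

N_floor ≈ 735 N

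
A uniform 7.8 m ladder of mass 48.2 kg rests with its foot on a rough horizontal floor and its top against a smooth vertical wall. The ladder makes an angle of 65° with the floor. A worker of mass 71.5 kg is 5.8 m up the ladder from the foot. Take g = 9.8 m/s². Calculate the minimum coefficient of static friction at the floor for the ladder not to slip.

μ_min ≈ 0.301

ΣF_y = 0: N_floor = 48.2×9.8 + 71.5×9.8 = 1173.1 N.
Torques about the foot: N_wall · 7.8 sin 65° = 48.2×9.8×3.9 cos 65° + 71.5×9.8×5.8 cos 65° → N_wall = 353.09 N.
ΣF_x = 0: f_floor = N_wall = 353.09 N.
μ_min = f_floor / N_floor = 353.09 / 1173.1 = 0.301.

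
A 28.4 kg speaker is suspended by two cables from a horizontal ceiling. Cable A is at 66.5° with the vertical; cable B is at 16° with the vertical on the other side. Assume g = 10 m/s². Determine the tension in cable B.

Angles from the horizontal: cable A is 90° − 66.5° = 23.5°, cable B is 90° − 16° = 74°.
Weight W = 28.4 × 10 = 284 N acts straight down.
Horizontal: T_A cos 23.5° = T_B cos 74°  →  T_A = 0.3006 T_B.
Vertical: T_A sin 23.5° + T_B sin 74° = 284.
Substituting the horizontal relation into the vertical equation gives 1.081 T_B = 284, so T_B = 262.7 N.

T_B ≈ 263 N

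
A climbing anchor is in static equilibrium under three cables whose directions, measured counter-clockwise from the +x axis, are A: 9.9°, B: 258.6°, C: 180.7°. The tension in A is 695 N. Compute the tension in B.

T_B ≈ 114 N

Resolve: ΣF_x = 695 cos 9.9° + T_B cos 258.6° + T_C cos 180.7° = 0.
        ΣF_y = 695 sin 9.9° + T_B sin 258.6° + T_C sin 180.7° = 0.
The known terms sum to (684.7, 119.5) N, so -0.1977 T_B − 0.9999 T_C = -684.7 and -0.9803 T_B − 0.0122 T_C = -119.5.
Solving simultaneously: T_B = 113.6 N, T_C = 662.2 N.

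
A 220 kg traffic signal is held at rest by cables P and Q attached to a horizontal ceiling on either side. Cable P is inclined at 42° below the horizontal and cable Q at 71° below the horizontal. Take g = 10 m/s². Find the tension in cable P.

Weight W = 220 × 10 = 2200 N acts straight down.
Horizontal: T_P cos 42° = T_Q cos 71°  →  T_Q = 2.283 T_P.
Vertical: T_P sin 42° + T_Q sin 71° = 2200.
Substituting the horizontal relation into the vertical equation gives 2.827 T_P = 2200, so T_P = 778.1 N.

T_P ≈ 778 N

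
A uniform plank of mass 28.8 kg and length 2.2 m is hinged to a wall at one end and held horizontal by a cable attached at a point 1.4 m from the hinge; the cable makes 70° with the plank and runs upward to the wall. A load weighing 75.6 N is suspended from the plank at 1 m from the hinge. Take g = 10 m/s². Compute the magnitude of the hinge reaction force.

|H| ≈ 132 N

Take torques about the hinge: T sin 70° · 1.4 = 28.8×10×1.1 + 75.6×1 = 392.4 N·m.
So T = 392.4 / (0.9397 × 1.4) = 298.27 N.
ΣF_x = 0: H_x = T cos 70° = 102.02 N.
ΣF_y = 0: H_y = (28.8×10 + 75.6) − T sin 70° = 363.6 − 280.29 = 83.314 N.
|H| = √(H_x² + H_y²) = √((102.02)² + (83.314)²) = 131.71 N.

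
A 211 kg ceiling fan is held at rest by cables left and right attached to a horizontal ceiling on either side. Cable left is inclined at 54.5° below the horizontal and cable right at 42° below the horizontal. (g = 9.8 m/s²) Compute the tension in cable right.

Weight W = 211 × 9.8 = 2068 N acts straight down.
Horizontal: T_left cos 54.5° = T_right cos 42°  →  T_left = 1.28 T_right.
Vertical: T_left sin 54.5° + T_right sin 42° = 2068.
Substituting the horizontal relation into the vertical equation gives 1.711 T_right = 2068, so T_right = 1209 N.

T_right ≈ 1210 N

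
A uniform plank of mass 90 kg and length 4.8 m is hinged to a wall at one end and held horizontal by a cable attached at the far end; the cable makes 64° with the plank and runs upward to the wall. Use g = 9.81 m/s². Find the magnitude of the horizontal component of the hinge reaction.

H_x ≈ 215 N

Take torques about the hinge: T sin 64° · 4.8 = 90×9.81×2.4 = 2119 N·m.
So T = 2119 / (0.8988 × 4.8) = 491.16 N.
ΣF_x = 0: H_x = T cos 64° = 215.31 N.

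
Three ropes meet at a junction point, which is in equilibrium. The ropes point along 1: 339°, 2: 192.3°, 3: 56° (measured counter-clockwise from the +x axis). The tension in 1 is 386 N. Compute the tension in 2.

Resolve: ΣF_x = 386 cos 339° + T_2 cos 192.3° + T_3 cos 56° = 0.
        ΣF_y = 386 sin 339° + T_2 sin 192.3° + T_3 sin 56° = 0.
The known terms sum to (360.4, -138.3) N, so -0.9770 T_2 + 0.5592 T_3 = -360.4 and -0.2130 T_2 + 0.8290 T_3 = 138.3.
Solving simultaneously: T_2 = 544.4 N, T_3 = 306.7 N.

T_2 ≈ 544 N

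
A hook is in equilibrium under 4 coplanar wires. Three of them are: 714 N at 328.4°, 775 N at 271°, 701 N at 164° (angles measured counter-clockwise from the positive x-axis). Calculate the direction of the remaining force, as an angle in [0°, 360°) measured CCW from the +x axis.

Sum the known components: ΣF_x = -52.19 N, ΣF_y = -955.8 N.
For equilibrium the remaining force must supply (−ΣF_x, −ΣF_y) = (52.19, 955.8) N.
Magnitude = √((52.19)² + (955.8)²) = 957.2 N; direction = atan2(955.8, 52.19) = 86.9°.

θ ≈ 86.9°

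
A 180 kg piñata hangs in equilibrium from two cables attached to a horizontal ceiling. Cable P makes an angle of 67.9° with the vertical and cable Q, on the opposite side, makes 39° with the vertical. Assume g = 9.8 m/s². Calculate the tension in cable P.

T_P ≈ 1160 N

Angles from the horizontal: cable P is 90° − 67.9° = 22.1°, cable Q is 90° − 39° = 51°.
Weight W = 180 × 9.8 = 1764 N acts straight down.
Horizontal: T_P cos 22.1° = T_Q cos 51°  →  T_Q = 1.472 T_P.
Vertical: T_P sin 22.1° + T_Q sin 51° = 1764.
Substituting the horizontal relation into the vertical equation gives 1.52 T_P = 1764, so T_P = 1160 N.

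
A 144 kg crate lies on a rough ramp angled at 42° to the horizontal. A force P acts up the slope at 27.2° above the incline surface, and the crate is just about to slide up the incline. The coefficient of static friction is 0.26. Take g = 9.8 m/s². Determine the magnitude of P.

P ≈ 1210 N

On the verge of sliding up the incline, friction equals μN and acts down the slope.
Perpendicular: N + P sin 27.2° = W cos 42° = 1049 N.
Along incline: P cos 27.2° = W sin 42° + μN  with W sin 42° = 944.3 N.
Solving the pair for P and N: P = 1207 N, N = 497 N (and f = μN = 129.2 N).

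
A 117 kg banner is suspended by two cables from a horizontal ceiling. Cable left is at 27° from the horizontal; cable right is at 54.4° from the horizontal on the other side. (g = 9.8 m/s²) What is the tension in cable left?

Weight W = 117 × 9.8 = 1147 N acts straight down.
Horizontal: T_left cos 27° = T_right cos 54.4°  →  T_right = 1.531 T_left.
Vertical: T_left sin 27° + T_right sin 54.4° = 1147.
Substituting the horizontal relation into the vertical equation gives 1.699 T_left = 1147, so T_left = 675.1 N.

T_left ≈ 675 N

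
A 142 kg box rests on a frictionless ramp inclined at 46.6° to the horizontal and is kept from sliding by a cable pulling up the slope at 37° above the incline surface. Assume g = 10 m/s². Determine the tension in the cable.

T ≈ 1290 N

Take axes along and perpendicular to the incline. Weight components: W sin 46.6° = 1032 N down-slope, W cos 46.6° = 975.7 N into the surface.
Along incline: T cos 37° = W sin 46.6° → T = 1292 N.
Perpendicular: N = W cos 46.6° − T sin 37° = 198.2 N.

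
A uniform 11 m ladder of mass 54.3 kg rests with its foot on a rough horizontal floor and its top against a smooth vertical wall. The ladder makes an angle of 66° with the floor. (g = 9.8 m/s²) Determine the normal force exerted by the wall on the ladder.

N_wall ≈ 118 N

Torques about the foot: N_wall · 11 sin 66° = 54.3×9.8×5.5 cos 66° → N_wall = 118.46 N.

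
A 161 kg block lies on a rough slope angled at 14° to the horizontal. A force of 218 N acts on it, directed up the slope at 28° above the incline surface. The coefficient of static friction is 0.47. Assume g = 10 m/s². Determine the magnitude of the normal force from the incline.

Axes along / perpendicular to the incline. W sin 14° = 389.5 N down-slope; W cos 14° = 1562 N into the surface.
Perpendicular: N = W cos 14° − P sin 28° = 1562 − 102.3 = 1460 N.
Along incline: P cos 28° + f = W sin 14° (friction acts up-slope) → f = 389.5 − 192.5 = 197 N.
|f| = 197 N ≤ μN = 686.1 N, so the block is indeed static.

N ≈ 1460 N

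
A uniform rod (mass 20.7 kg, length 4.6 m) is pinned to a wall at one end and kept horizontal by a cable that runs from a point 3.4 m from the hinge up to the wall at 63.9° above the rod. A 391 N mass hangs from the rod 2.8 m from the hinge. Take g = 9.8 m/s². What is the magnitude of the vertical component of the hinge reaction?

|H_y| ≈ 135 N

Take torques about the hinge: T sin 63.9° · 3.4 = 20.7×9.8×2.3 + 391×2.8 = 1561.4 N·m.
So T = 1561.4 / (0.8980 × 3.4) = 511.37 N.
ΣF_y = 0: H_y = (20.7×9.8 + 391) − T sin 63.9° = 593.86 − 459.23 = 134.63 N.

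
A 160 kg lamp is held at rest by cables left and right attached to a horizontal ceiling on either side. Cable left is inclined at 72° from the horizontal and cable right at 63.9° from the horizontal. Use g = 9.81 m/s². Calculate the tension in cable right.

Weight W = 160 × 9.81 = 1570 N acts straight down.
Horizontal: T_left cos 72° = T_right cos 63.9°  →  T_left = 1.424 T_right.
Vertical: T_left sin 72° + T_right sin 63.9° = 1570.
Substituting the horizontal relation into the vertical equation gives 2.252 T_right = 1570, so T_right = 697 N.

T_right ≈ 697 N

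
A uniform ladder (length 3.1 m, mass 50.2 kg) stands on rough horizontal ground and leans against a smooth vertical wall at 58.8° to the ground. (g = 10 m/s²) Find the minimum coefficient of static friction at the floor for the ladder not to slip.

μ_min ≈ 0.303

ΣF_y = 0: N_floor = 50.2×10 = 502 N.
Torques about the foot: N_wall · 3.1 sin 58.8° = 50.2×10×1.55 cos 58.8° → N_wall = 152.01 N.
ΣF_x = 0: f_floor = N_wall = 152.01 N.
μ_min = f_floor / N_floor = 152.01 / 502 = 0.3028.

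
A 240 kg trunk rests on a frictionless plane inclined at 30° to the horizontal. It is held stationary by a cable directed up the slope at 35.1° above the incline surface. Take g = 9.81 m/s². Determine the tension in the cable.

Take axes along and perpendicular to the incline. Weight components: W sin 30° = 1177 N down-slope, W cos 30° = 2039 N into the surface.
Along incline: T cos 35.1° = W sin 30° → T = 1439 N.
Perpendicular: N = W cos 30° − T sin 35.1° = 1212 N.

T ≈ 1440 N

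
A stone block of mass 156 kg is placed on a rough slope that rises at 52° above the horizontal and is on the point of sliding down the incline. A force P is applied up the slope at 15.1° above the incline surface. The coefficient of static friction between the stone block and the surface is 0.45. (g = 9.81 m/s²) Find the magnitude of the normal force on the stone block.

On the verge of sliding down the incline, friction equals μN and acts up the slope.
Perpendicular: N + P sin 15.1° = W cos 52° = 942.2 N.
Along incline: P cos 15.1° + μN = W sin 52° with W sin 52° = 1206 N.
Solving the pair for P and N: P = 921.9 N, N = 702 N (and f = μN = 315.9 N).

N ≈ 702 N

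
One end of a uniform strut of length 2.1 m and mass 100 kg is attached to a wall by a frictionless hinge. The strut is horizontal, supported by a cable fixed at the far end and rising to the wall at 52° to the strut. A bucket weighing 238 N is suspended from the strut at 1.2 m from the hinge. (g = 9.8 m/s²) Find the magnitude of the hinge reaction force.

|H| ≈ 768 N

Take torques about the hinge: T sin 52° · 2.1 = 100×9.8×1.05 + 238×1.2 = 1314.6 N·m.
So T = 1314.6 / (0.7880 × 2.1) = 794.41 N.
ΣF_x = 0: H_x = T cos 52° = 489.08 N.
ΣF_y = 0: H_y = (100×9.8 + 238) − T sin 52° = 1218 − 626 = 592 N.
|H| = √(H_x² + H_y²) = √((489.08)² + (592)²) = 767.9 N.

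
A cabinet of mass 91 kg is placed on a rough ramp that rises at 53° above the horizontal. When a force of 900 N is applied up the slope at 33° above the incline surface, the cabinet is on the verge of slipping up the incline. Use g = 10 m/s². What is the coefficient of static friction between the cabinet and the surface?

On the verge of sliding up the incline, friction is at its maximum μN and acts down the slope.
Perpendicular to incline: N = W cos 53° − P sin 33° = 547.7 − 490.2 = 57.48 N.
Along incline: P cos 33° − μN = W sin 53° → μ = −(W sin 53° − P cos 33°) / N = 0.4879.

μ ≈ 0.488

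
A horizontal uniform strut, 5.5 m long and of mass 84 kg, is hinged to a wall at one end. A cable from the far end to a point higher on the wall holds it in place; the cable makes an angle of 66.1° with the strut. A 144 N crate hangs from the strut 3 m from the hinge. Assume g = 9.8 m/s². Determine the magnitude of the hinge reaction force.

Take torques about the hinge: T sin 66.1° · 5.5 = 84×9.8×2.75 + 144×3 = 2695.8 N·m.
So T = 2695.8 / (0.9143 × 5.5) = 536.12 N.
ΣF_x = 0: H_x = T cos 66.1° = 217.2 N.
ΣF_y = 0: H_y = (84×9.8 + 144) − T sin 66.1° = 967.2 − 490.15 = 477.05 N.
|H| = √(H_x² + H_y²) = √((217.2)² + (477.05)²) = 524.17 N.

|H| ≈ 524 N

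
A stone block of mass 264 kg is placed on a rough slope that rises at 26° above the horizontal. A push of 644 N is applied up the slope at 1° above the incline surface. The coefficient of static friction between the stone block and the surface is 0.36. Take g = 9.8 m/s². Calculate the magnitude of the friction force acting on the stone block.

f ≈ 490 N

Axes along / perpendicular to the incline. W sin 26° = 1134 N down-slope; W cos 26° = 2325 N into the surface.
Perpendicular: N = W cos 26° − P sin 1° = 2325 − 11.24 = 2314 N.
Along incline: P cos 1° + f = W sin 26° (friction acts up-slope) → f = 1134 − 643.9 = 490.3 N.
|f| = 490.3 N ≤ μN = 833.1 N, so the stone block is indeed static.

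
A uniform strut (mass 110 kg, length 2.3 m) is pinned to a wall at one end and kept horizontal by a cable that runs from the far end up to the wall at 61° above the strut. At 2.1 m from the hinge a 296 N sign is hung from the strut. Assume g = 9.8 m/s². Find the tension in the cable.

T ≈ 925 N

Take torques about the hinge: T sin 61° · 2.3 = 110×9.8×1.15 + 296×2.1 = 1861.3 N·m.
So T = 1861.3 / (0.8746 × 2.3) = 925.27 N.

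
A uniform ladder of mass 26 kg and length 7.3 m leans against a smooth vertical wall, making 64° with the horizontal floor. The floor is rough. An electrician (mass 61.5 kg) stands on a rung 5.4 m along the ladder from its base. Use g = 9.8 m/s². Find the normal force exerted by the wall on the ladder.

Torques about the foot: N_wall · 7.3 sin 64° = 26×9.8×3.65 cos 64° + 61.5×9.8×5.4 cos 64° → N_wall = 279.58 N.

N_wall ≈ 280 N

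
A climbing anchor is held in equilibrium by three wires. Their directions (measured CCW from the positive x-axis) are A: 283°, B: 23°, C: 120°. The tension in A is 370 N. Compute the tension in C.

Resolve: ΣF_x = 370 cos 283° + T_B cos 23° + T_C cos 120° = 0.
        ΣF_y = 370 sin 283° + T_B sin 23° + T_C sin 120° = 0.
The known terms sum to (83.23, -360.5) N, so 0.9205 T_B − 0.5000 T_C = -83.23 and 0.3907 T_B + 0.8660 T_C = 360.5.
Solving simultaneously: T_B = 109 N, T_C = 367.1 N.

T_C ≈ 367 N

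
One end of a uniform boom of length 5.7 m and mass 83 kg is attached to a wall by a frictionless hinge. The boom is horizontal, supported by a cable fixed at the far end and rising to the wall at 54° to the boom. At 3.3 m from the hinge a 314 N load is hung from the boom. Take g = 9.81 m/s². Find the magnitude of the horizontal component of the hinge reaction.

Take torques about the hinge: T sin 54° · 5.7 = 83×9.81×2.85 + 314×3.3 = 3356.8 N·m.
So T = 3356.8 / (0.8090 × 5.7) = 727.93 N.
ΣF_x = 0: H_x = T cos 54° = 427.86 N.

H_x ≈ 428 N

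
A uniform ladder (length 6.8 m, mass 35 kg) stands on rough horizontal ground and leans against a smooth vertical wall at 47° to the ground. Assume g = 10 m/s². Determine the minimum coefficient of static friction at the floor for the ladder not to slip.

ΣF_y = 0: N_floor = 35×10 = 350 N.
Torques about the foot: N_wall · 6.8 sin 47° = 35×10×3.4 cos 47° → N_wall = 163.19 N.
ΣF_x = 0: f_floor = N_wall = 163.19 N.
μ_min = f_floor / N_floor = 163.19 / 350 = 0.4663.

μ_min ≈ 0.466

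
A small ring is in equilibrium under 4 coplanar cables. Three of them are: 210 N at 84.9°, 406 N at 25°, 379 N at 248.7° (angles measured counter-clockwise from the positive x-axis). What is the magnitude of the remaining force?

Sum the known components: ΣF_x = 249 N, ΣF_y = 27.64 N.
For equilibrium the remaining force must supply (−ΣF_x, −ΣF_y) = (-249, -27.64) N.
Magnitude = √((-249)² + (-27.64)²) = 250.5 N; direction = atan2(-27.64, -249) = 186.3°.

F ≈ 250 N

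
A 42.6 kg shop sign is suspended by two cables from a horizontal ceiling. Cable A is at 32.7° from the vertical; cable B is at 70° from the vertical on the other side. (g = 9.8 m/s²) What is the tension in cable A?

Angles from the horizontal: cable A is 90° − 32.7° = 57.3°, cable B is 90° − 70° = 20°.
Weight W = 42.6 × 9.8 = 417.5 N acts straight down.
Horizontal: T_A cos 57.3° = T_B cos 20°  →  T_B = 0.5749 T_A.
Vertical: T_A sin 57.3° + T_B sin 20° = 417.5.
Substituting the horizontal relation into the vertical equation gives 1.038 T_A = 417.5, so T_A = 402.1 N.

T_A ≈ 402 N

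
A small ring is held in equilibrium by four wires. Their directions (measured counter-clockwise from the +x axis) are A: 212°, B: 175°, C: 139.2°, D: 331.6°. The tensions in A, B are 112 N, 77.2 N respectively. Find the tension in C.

Resolve: ΣF_x = 112 cos 212° + 77.2 cos 175° + T_C cos 139.2° + T_D cos 331.6° = 0.
        ΣF_y = 112 sin 212° + 77.2 sin 175° + T_C sin 139.2° + T_D sin 331.6° = 0.
The known terms sum to (-171.9, -52.62) N, so -0.7570 T_C + 0.8796 T_D = 171.9 and 0.6534 T_C − 0.4756 T_D = 52.62.
Solving simultaneously: T_C = 596.3 N, T_D = 708.5 N.

T_C ≈ 596 N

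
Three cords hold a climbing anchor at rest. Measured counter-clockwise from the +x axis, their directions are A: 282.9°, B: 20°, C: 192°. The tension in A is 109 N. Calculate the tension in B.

Resolve: ΣF_x = 109 cos 282.9° + T_B cos 20° + T_C cos 192° = 0.
        ΣF_y = 109 sin 282.9° + T_B sin 20° + T_C sin 192° = 0.
The known terms sum to (24.33, -106.2) N, so 0.9397 T_B − 0.9781 T_C = -24.33 and 0.3420 T_B − 0.2079 T_C = 106.2.
Solving simultaneously: T_B = 783.1 N, T_C = 777.2 N.

T_B ≈ 783 N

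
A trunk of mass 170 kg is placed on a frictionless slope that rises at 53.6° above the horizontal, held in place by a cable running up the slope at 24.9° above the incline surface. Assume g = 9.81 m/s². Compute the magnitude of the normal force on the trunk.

N ≈ 367 N

Take axes along and perpendicular to the incline. Weight components: W sin 53.6° = 1342 N down-slope, W cos 53.6° = 989.6 N into the surface.
Along incline: T cos 24.9° = W sin 53.6° → T = 1480 N.
Perpendicular: N = W cos 53.6° − T sin 24.9° = 366.6 N.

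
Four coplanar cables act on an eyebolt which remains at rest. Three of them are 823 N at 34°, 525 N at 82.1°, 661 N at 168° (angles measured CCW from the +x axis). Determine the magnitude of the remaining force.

F ≈ 1120 N

Sum the known components: ΣF_x = 107.9 N, ΣF_y = 1118 N.
For equilibrium the remaining force must supply (−ΣF_x, −ΣF_y) = (-107.9, -1118) N.
Magnitude = √((-107.9)² + (-1118)²) = 1123 N; direction = atan2(-1118, -107.9) = 264.5°.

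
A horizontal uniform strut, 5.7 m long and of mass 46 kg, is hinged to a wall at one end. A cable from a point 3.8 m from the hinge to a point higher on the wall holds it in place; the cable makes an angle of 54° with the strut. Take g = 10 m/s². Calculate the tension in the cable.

T ≈ 426 N

Take torques about the hinge: T sin 54° · 3.8 = 46×10×2.85 = 1311 N·m.
So T = 1311 / (0.8090 × 3.8) = 426.44 N.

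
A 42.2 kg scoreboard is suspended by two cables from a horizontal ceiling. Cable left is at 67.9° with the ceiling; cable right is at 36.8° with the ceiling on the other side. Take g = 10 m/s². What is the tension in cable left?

Weight W = 42.2 × 10 = 422 N acts straight down.
Horizontal: T_left cos 67.9° = T_right cos 36.8°  →  T_right = 0.4699 T_left.
Vertical: T_left sin 67.9° + T_right sin 36.8° = 422.
Substituting the horizontal relation into the vertical equation gives 1.208 T_left = 422, so T_left = 349.3 N.

T_left ≈ 349 N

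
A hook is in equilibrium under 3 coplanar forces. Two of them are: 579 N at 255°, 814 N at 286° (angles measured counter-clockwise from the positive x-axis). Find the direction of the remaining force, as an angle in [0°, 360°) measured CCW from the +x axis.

Sum the known components: ΣF_x = 74.51 N, ΣF_y = -1342 N.
For equilibrium the remaining force must supply (−ΣF_x, −ΣF_y) = (-74.51, 1342) N.
Magnitude = √((-74.51)² + (1342)²) = 1344 N; direction = atan2(1342, -74.51) = 93.2°.

θ ≈ 93.2°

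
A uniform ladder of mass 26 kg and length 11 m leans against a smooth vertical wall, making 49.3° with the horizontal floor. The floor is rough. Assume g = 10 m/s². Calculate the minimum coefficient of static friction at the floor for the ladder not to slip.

μ_min ≈ 0.430

ΣF_y = 0: N_floor = 26×10 = 260 N.
Torques about the foot: N_wall · 11 sin 49.3° = 26×10×5.5 cos 49.3° → N_wall = 111.82 N.
ΣF_x = 0: f_floor = N_wall = 111.82 N.
μ_min = f_floor / N_floor = 111.82 / 260 = 0.4301.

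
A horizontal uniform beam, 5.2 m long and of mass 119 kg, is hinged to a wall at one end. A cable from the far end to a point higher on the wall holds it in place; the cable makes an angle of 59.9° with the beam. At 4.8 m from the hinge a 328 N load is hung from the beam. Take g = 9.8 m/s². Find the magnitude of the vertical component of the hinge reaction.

Take torques about the hinge: T sin 59.9° · 5.2 = 119×9.8×2.6 + 328×4.8 = 4606.5 N·m.
So T = 4606.5 / (0.8652 × 5.2) = 1023.9 N.
ΣF_y = 0: H_y = (119×9.8 + 328) − T sin 59.9° = 1494.2 − 885.87 = 608.33 N.

|H_y| ≈ 608 N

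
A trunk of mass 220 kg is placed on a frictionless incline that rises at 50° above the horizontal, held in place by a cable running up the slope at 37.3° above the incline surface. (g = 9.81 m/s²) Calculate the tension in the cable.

T ≈ 2080 N

Take axes along and perpendicular to the incline. Weight components: W sin 50° = 1653 N down-slope, W cos 50° = 1387 N into the surface.
Along incline: T cos 37.3° = W sin 50° → T = 2078 N.
Perpendicular: N = W cos 50° − T sin 37.3° = 127.8 N.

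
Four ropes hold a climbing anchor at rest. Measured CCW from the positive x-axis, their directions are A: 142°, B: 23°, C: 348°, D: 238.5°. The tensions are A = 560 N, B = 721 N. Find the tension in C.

T_C ≈ 146 N

Resolve: ΣF_x = 560 cos 142° + 721 cos 23° + T_C cos 348° + T_D cos 238.5° = 0.
        ΣF_y = 560 sin 142° + 721 sin 23° + T_C sin 348° + T_D sin 238.5° = 0.
The known terms sum to (222.4, 626.5) N, so 0.9781 T_C − 0.5225 T_D = -222.4 and -0.2079 T_C − 0.8526 T_D = -626.5.
Solving simultaneously: T_C = 146.1 N, T_D = 699.1 N.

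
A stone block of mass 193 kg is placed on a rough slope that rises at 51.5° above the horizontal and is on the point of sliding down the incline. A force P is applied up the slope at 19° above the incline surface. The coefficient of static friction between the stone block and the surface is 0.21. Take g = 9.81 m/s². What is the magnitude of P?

P ≈ 1410 N

On the verge of sliding down the incline, friction equals μN and acts up the slope.
Perpendicular: N + P sin 19° = W cos 51.5° = 1179 N.
Along incline: P cos 19° + μN = W sin 51.5° with W sin 51.5° = 1482 N.
Solving the pair for P and N: P = 1407 N, N = 720.5 N (and f = μN = 151.3 N).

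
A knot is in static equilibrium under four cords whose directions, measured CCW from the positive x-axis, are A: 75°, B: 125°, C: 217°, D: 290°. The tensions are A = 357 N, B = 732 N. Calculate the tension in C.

T_C ≈ 16 N

Resolve: ΣF_x = 357 cos 75° + 732 cos 125° + T_C cos 217° + T_D cos 290° = 0.
        ΣF_y = 357 sin 75° + 732 sin 125° + T_C sin 217° + T_D sin 290° = 0.
The known terms sum to (-327.5, 944.5) N, so -0.7986 T_C + 0.3420 T_D = 327.5 and -0.6018 T_C − 0.9397 T_D = -944.5.
Solving simultaneously: T_C = 16.01 N, T_D = 994.8 N.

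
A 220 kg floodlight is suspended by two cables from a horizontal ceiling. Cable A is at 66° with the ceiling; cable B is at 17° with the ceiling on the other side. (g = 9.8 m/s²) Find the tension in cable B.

T_B ≈ 884 N

Weight W = 220 × 9.8 = 2156 N acts straight down.
Horizontal: T_A cos 66° = T_B cos 17°  →  T_A = 2.351 T_B.
Vertical: T_A sin 66° + T_B sin 17° = 2156.
Substituting the horizontal relation into the vertical equation gives 2.44 T_B = 2156, so T_B = 883.5 N.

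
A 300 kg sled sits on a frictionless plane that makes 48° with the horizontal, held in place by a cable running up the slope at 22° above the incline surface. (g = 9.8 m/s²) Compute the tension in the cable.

T ≈ 2360 N

Take axes along and perpendicular to the incline. Weight components: W sin 48° = 2185 N down-slope, W cos 48° = 1967 N into the surface.
Along incline: T cos 22° = W sin 48° → T = 2356 N.
Perpendicular: N = W cos 48° − T sin 22° = 1085 N.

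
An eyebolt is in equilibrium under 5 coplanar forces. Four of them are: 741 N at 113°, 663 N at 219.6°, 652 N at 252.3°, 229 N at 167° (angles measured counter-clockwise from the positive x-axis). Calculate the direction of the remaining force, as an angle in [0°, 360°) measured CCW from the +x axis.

θ ≈ 14.2°

Sum the known components: ΣF_x = -1222 N, ΣF_y = -310.1 N.
For equilibrium the remaining force must supply (−ΣF_x, −ΣF_y) = (1222, 310.1) N.
Magnitude = √((1222)² + (310.1)²) = 1260 N; direction = atan2(310.1, 1222) = 14.2°.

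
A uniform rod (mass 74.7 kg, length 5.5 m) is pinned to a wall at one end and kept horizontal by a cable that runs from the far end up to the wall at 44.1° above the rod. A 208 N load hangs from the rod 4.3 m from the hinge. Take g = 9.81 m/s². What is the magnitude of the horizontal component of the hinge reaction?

H_x ≈ 546 N

Take torques about the hinge: T sin 44.1° · 5.5 = 74.7×9.81×2.75 + 208×4.3 = 2909.6 N·m.
So T = 2909.6 / (0.6959 × 5.5) = 760.18 N.
ΣF_x = 0: H_x = T cos 44.1° = 545.91 N.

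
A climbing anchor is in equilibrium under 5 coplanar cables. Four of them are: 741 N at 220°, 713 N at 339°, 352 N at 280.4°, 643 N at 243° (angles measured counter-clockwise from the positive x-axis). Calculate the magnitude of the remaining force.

F ≈ 1660 N

Sum the known components: ΣF_x = -130.4 N, ΣF_y = -1651 N.
For equilibrium the remaining force must supply (−ΣF_x, −ΣF_y) = (130.4, 1651) N.
Magnitude = √((130.4)² + (1651)²) = 1656 N; direction = atan2(1651, 130.4) = 85.5°.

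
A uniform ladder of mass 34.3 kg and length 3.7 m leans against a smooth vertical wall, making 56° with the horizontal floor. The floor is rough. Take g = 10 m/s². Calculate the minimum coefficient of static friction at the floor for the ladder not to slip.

ΣF_y = 0: N_floor = 34.3×10 = 343 N.
Torques about the foot: N_wall · 3.7 sin 56° = 34.3×10×1.85 cos 56° → N_wall = 115.68 N.
ΣF_x = 0: f_floor = N_wall = 115.68 N.
μ_min = f_floor / N_floor = 115.68 / 343 = 0.3373.

μ_min ≈ 0.337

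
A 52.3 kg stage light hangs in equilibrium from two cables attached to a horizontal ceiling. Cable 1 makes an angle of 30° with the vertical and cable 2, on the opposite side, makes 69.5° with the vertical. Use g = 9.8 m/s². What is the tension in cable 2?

Angles from the horizontal: cable 1 is 90° − 30° = 60°, cable 2 is 90° − 69.5° = 20.5°.
Weight W = 52.3 × 9.8 = 512.5 N acts straight down.
Horizontal: T_1 cos 60° = T_2 cos 20.5°  →  T_1 = 1.873 T_2.
Vertical: T_1 sin 60° + T_2 sin 20.5° = 512.5.
Substituting the horizontal relation into the vertical equation gives 1.973 T_2 = 512.5, so T_2 = 259.8 N.

T_2 ≈ 260 N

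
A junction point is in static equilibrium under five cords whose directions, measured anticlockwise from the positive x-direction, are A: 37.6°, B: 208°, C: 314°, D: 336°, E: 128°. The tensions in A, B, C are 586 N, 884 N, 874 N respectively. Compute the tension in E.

T_E ≈ 1080 N

Resolve: ΣF_x = 586 cos 37.6° + 884 cos 208° + 874 cos 314° + T_D cos 336° + T_E cos 128° = 0.
        ΣF_y = 586 sin 37.6° + 884 sin 208° + 874 sin 314° + T_D sin 336° + T_E sin 128° = 0.
The known terms sum to (290.9, -686.2) N, so 0.9135 T_D − 0.6157 T_E = -290.9 and -0.4067 T_D + 0.7880 T_E = 686.2.
Solving simultaneously: T_D = 411.6 N, T_E = 1083 N.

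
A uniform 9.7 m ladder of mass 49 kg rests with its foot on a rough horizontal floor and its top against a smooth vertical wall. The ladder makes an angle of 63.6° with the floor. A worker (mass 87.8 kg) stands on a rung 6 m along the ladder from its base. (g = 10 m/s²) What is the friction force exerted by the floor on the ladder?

Torques about the foot: N_wall · 9.7 sin 63.6° = 49×10×4.85 cos 63.6° + 87.8×10×6 cos 63.6° → N_wall = 391.21 N.
ΣF_x = 0: f_floor = N_wall = 391.21 N.

f ≈ 391 N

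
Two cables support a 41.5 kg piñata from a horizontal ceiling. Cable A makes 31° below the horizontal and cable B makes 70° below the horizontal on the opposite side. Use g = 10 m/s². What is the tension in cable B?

Weight W = 41.5 × 10 = 415 N acts straight down.
Horizontal: T_A cos 31° = T_B cos 70°  →  T_A = 0.399 T_B.
Vertical: T_A sin 31° + T_B sin 70° = 415.
Substituting the horizontal relation into the vertical equation gives 1.145 T_B = 415, so T_B = 362.4 N.

T_B ≈ 362 N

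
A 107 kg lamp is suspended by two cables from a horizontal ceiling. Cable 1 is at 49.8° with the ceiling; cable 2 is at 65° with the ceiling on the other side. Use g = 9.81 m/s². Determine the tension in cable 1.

Weight W = 107 × 9.81 = 1050 N acts straight down.
Horizontal: T_1 cos 49.8° = T_2 cos 65°  →  T_2 = 1.527 T_1.
Vertical: T_1 sin 49.8° + T_2 sin 65° = 1050.
Substituting the horizontal relation into the vertical equation gives 2.148 T_1 = 1050, so T_1 = 488.7 N.

T_1 ≈ 489 N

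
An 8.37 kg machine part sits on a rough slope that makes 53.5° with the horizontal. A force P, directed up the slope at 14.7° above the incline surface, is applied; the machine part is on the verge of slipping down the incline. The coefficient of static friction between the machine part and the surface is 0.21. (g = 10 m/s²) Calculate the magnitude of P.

On the verge of sliding down the incline, friction equals μN and acts up the slope.
Perpendicular: N + P sin 14.7° = W cos 53.5° = 49.79 N.
Along incline: P cos 14.7° + μN = W sin 53.5° with W sin 53.5° = 67.28 N.
Solving the pair for P and N: P = 62.18 N, N = 34.01 N (and f = μN = 7.142 N).

P ≈ 62.2 N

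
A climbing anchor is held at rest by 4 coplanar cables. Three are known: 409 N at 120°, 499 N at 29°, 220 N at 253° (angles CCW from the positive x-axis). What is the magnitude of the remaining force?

F ≈ 421 N

Sum the known components: ΣF_x = 167.6 N, ΣF_y = 385.7 N.
For equilibrium the remaining force must supply (−ΣF_x, −ΣF_y) = (-167.6, -385.7) N.
Magnitude = √((-167.6)² + (-385.7)²) = 420.6 N; direction = atan2(-385.7, -167.6) = 246.5°.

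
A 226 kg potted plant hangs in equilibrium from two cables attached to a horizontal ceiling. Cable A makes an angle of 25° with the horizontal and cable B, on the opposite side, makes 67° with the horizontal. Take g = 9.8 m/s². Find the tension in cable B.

Weight W = 226 × 9.8 = 2215 N acts straight down.
Horizontal: T_A cos 25° = T_B cos 67°  →  T_A = 0.4311 T_B.
Vertical: T_A sin 25° + T_B sin 67° = 2215.
Substituting the horizontal relation into the vertical equation gives 1.103 T_B = 2215, so T_B = 2009 N.

T_B ≈ 2010 N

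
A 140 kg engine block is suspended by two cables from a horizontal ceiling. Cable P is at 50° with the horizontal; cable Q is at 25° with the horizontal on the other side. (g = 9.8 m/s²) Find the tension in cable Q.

T_Q ≈ 913 N

Weight W = 140 × 9.8 = 1372 N acts straight down.
Horizontal: T_P cos 50° = T_Q cos 25°  →  T_P = 1.41 T_Q.
Vertical: T_P sin 50° + T_Q sin 25° = 1372.
Substituting the horizontal relation into the vertical equation gives 1.503 T_Q = 1372, so T_Q = 913 N.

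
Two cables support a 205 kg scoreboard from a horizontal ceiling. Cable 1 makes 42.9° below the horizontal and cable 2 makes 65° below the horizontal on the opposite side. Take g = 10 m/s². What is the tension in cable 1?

Weight W = 205 × 10 = 2050 N acts straight down.
Horizontal: T_1 cos 42.9° = T_2 cos 65°  →  T_2 = 1.733 T_1.
Vertical: T_1 sin 42.9° + T_2 sin 65° = 2050.
Substituting the horizontal relation into the vertical equation gives 2.252 T_1 = 2050, so T_1 = 910.4 N.

T_1 ≈ 910 N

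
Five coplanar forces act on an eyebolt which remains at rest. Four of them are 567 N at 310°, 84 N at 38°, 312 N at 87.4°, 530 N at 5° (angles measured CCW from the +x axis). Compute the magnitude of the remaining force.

F ≈ 973 N

Sum the known components: ΣF_x = 972.8 N, ΣF_y = -24.76 N.
For equilibrium the remaining force must supply (−ΣF_x, −ΣF_y) = (-972.8, 24.76) N.
Magnitude = √((-972.8)² + (24.76)²) = 973.1 N; direction = atan2(24.76, -972.8) = 178.5°.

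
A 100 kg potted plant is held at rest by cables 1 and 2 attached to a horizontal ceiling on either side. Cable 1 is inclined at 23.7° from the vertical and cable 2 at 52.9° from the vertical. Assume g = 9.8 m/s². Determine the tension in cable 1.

Angles from the horizontal: cable 1 is 90° − 23.7° = 66.3°, cable 2 is 90° − 52.9° = 37.1°.
Weight W = 100 × 9.8 = 980 N acts straight down.
Horizontal: T_1 cos 66.3° = T_2 cos 37.1°  →  T_2 = 0.504 T_1.
Vertical: T_1 sin 66.3° + T_2 sin 37.1° = 980.
Substituting the horizontal relation into the vertical equation gives 1.22 T_1 = 980, so T_1 = 803.5 N.

T_1 ≈ 804 N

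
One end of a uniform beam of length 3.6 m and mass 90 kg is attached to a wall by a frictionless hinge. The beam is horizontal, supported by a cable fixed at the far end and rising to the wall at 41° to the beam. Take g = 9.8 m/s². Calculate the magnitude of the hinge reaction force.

Take torques about the hinge: T sin 41° · 3.6 = 90×9.8×1.8 = 1587.6 N·m.
So T = 1587.6 / (0.6561 × 3.6) = 672.2 N.
ΣF_x = 0: H_x = T cos 41° = 507.31 N.
ΣF_y = 0: H_y = (90×9.8) − T sin 41° = 882 − 441 = 441 N.
|H| = √(H_x² + H_y²) = √((507.31)² + (441)²) = 672.2 N.

|H| ≈ 672 N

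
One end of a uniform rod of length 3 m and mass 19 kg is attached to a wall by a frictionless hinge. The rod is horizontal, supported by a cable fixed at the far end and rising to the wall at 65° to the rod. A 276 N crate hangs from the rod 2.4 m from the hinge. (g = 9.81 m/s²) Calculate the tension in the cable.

Take torques about the hinge: T sin 65° · 3 = 19×9.81×1.5 + 276×2.4 = 941.99 N·m.
So T = 941.99 / (0.9063 × 3) = 346.46 N.

T ≈ 346 N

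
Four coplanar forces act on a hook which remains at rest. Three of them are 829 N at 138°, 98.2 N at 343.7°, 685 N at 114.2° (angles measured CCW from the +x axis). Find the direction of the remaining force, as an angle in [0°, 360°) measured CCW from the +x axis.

θ ≈ 305°

Sum the known components: ΣF_x = -802.6 N, ΣF_y = 1152 N.
For equilibrium the remaining force must supply (−ΣF_x, −ΣF_y) = (802.6, -1152) N.
Magnitude = √((802.6)² + (-1152)²) = 1404 N; direction = atan2(-1152, 802.6) = 304.9°.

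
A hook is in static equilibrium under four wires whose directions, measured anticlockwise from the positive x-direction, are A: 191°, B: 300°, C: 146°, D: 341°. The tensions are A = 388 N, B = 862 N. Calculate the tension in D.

Resolve: ΣF_x = 388 cos 191° + 862 cos 300° + T_C cos 146° + T_D cos 341° = 0.
        ΣF_y = 388 sin 191° + 862 sin 300° + T_C sin 146° + T_D sin 341° = 0.
The known terms sum to (50.13, -820.5) N, so -0.8290 T_C + 0.9455 T_D = -50.13 and 0.5592 T_C − 0.3256 T_D = 820.5.
Solving simultaneously: T_C = 2935 N, T_D = 2520 N.

T_D ≈ 2520 N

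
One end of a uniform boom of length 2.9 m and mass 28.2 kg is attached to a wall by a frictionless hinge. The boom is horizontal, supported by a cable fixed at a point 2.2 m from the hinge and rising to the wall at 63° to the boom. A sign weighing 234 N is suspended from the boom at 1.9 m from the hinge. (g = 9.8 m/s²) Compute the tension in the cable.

T ≈ 431 N

Take torques about the hinge: T sin 63° · 2.2 = 28.2×9.8×1.45 + 234×1.9 = 845.32 N·m.
So T = 845.32 / (0.8910 × 2.2) = 431.24 N.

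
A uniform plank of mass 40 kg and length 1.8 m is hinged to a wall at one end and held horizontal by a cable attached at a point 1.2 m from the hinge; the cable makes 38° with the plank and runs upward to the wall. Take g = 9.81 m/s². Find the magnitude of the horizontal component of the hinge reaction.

H_x ≈ 377 N

Take torques about the hinge: T sin 38° · 1.2 = 40×9.81×0.9 = 353.16 N·m.
So T = 353.16 / (0.6157 × 1.2) = 478.02 N.
ΣF_x = 0: H_x = T cos 38° = 376.69 N.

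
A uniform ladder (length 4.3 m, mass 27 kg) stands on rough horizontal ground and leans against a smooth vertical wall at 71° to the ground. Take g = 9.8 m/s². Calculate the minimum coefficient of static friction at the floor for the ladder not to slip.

μ_min ≈ 0.172

ΣF_y = 0: N_floor = 27×9.8 = 264.6 N.
Torques about the foot: N_wall · 4.3 sin 71° = 27×9.8×2.15 cos 71° → N_wall = 45.555 N.
ΣF_x = 0: f_floor = N_wall = 45.555 N.
μ_min = f_floor / N_floor = 45.555 / 264.6 = 0.1722.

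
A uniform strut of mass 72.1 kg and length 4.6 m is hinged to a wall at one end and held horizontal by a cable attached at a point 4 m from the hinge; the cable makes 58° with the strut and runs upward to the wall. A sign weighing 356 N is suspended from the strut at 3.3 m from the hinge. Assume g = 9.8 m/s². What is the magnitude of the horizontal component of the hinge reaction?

H_x ≈ 437 N

Take torques about the hinge: T sin 58° · 4 = 72.1×9.8×2.3 + 356×3.3 = 2799.9 N·m.
So T = 2799.9 / (0.8480 × 4) = 825.41 N.
ΣF_x = 0: H_x = T cos 58° = 437.4 N.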